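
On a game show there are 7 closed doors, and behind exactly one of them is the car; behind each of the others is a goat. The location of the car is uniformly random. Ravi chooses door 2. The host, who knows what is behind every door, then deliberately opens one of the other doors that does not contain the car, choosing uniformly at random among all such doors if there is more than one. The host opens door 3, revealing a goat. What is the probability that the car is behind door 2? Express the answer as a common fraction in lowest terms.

1/7

Apply Bayes' rule, conditioning on where the car actually is.
If it is behind any of doors 1, 4, 5, 6, and 7 (prior 1/7 each): the host has 5 equally likely choices, so probability 1/5; weight (1/7)·(1/5) = 1/35 each.
If it is behind door 2 (prior 1/7): the host has 6 equally likely choices, so probability 1/6; weight (1/7)·(1/6) = 1/42.
If it is behind door 3 (prior 1/7): the host opened door 3, so this case is ruled out; weight (1/7)·0 = 0.
The weights sum to 1/6.
So P(the car behind door 2 | the host opened door 3) = (1/42) / (1/6) = 1/7.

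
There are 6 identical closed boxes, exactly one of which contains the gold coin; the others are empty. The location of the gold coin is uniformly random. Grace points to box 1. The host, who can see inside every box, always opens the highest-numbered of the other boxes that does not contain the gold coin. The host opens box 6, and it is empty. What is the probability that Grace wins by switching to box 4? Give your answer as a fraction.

1/5

Consider each possible location of the gold coin in turn.
If it is in any of boxes 1, 2, 3, 4, and 5 (prior 1/6 each): box 6 is the highest-numbered option available, probability 1; weight (1/6)·1 = 1/6 each.
If it is in box 6 (prior 1/6): the host opened box 6, so this case is ruled out; weight (1/6)·0 = 0.
The weights sum to 5/6.
So P(the gold coin in box 4 | the host opened box 6) = (1/6) / (5/6) = 1/5.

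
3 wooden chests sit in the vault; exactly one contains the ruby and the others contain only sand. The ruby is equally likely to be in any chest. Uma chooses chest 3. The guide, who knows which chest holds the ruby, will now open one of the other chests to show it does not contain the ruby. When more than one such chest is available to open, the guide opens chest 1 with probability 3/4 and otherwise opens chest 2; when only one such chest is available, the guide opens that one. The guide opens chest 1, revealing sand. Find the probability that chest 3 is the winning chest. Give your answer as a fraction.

Apply Bayes' rule, conditioning on where the ruby actually is.
If it is in chest 1 (prior 1/3): the guide opened chest 1, so this case is ruled out; weight (1/3)·0 = 0.
If it is in chest 2 (prior 1/3): only chest 1 is available, probability 1; weight (1/3)·1 = 1/3.
If it is in chest 3 (prior 1/3): chest 1 is available, opened with probability 3/4; weight (1/3)·(3/4) = 1/4.
The weights sum to 7/12.
So P(the ruby in chest 3 | the guide opened chest 1) = (1/4) / (7/12) = 3/7.

3/7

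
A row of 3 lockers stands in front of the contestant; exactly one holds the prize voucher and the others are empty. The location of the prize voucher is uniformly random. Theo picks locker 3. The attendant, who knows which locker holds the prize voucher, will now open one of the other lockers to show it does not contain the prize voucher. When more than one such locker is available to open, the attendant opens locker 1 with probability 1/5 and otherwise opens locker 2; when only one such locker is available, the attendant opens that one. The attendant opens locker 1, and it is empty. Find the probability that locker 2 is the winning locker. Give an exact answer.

Condition on the true location of the prize voucher.
If it is in locker 1 (prior 1/3): the attendant opened locker 1, so this case is ruled out; weight (1/3)·0 = 0.
If it is in locker 2 (prior 1/3): only locker 1 is available, probability 1; weight (1/3)·1 = 1/3.
If it is in locker 3 (prior 1/3): locker 1 is available, opened with probability 1/5; weight (1/3)·(1/5) = 1/15.
The weights sum to 2/5.
So P(the prize voucher in locker 2 | the attendant opened locker 1) = (1/3) / (2/5) = 5/6.

5/6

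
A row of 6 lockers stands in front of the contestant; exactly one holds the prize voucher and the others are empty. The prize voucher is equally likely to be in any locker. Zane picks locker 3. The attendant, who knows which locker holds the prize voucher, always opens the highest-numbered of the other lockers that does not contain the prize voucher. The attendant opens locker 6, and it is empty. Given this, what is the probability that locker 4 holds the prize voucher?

Consider each possible location of the prize voucher in turn.
If it is in any of lockers 1, 2, 3, 4, and 5 (prior 1/6 each): locker 6 is the highest-numbered option available, probability 1; weight (1/6)·1 = 1/6 each.
If it is in locker 6 (prior 1/6): the attendant opened locker 6, so this case is ruled out; weight (1/6)·0 = 0.
The weights sum to 5/6.
So P(the prize voucher in locker 4 | the attendant opened locker 6) = (1/6) / (5/6) = 1/5.

1/5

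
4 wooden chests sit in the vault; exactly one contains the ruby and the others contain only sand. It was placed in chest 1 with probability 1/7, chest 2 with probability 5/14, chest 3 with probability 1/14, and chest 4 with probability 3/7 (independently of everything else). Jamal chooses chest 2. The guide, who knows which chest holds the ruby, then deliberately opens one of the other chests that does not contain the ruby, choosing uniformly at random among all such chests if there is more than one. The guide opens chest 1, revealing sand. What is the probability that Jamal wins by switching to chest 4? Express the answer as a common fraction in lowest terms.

18/31

Condition on the true location of the ruby.
If it is in chest 1 (prior 1/7): the guide opened chest 1, so this case is ruled out; weight (1/7)·0 = 0.
If it is in chest 2 (prior 5/14): the guide has 3 equally likely choices, so probability 1/3; weight (5/14)·(1/3) = 5/42.
If it is in chest 3 (prior 1/14): the guide has 2 equally likely choices, so probability 1/2; weight (1/14)·(1/2) = 1/28.
If it is in chest 4 (prior 3/7): the guide has 2 equally likely choices, so probability 1/2; weight (3/7)·(1/2) = 3/14.
The weights sum to 31/84.
So P(the ruby in chest 4 | the guide opened chest 1) = (3/14) / (31/84) = 18/31.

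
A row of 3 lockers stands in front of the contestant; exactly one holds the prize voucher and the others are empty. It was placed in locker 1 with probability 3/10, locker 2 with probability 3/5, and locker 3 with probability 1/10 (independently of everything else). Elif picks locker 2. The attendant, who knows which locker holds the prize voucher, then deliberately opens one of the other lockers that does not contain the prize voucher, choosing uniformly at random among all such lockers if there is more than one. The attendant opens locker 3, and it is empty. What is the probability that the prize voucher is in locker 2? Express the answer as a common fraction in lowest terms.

Consider each possible location of the prize voucher in turn.
If it is in locker 1 (prior 3/10): the attendant has no choice, probability 1; weight (3/10)·1 = 3/10.
If it is in locker 2 (prior 3/5): the attendant has 2 equally likely choices, so probability 1/2; weight (3/5)·(1/2) = 3/10.
If it is in locker 3 (prior 1/10): the attendant opened locker 3, so this case is ruled out; weight (1/10)·0 = 0.
The weights sum to 3/5.
So P(the prize voucher in locker 2 | the attendant opened locker 3) = (3/10) / (3/5) = 1/2.

1/2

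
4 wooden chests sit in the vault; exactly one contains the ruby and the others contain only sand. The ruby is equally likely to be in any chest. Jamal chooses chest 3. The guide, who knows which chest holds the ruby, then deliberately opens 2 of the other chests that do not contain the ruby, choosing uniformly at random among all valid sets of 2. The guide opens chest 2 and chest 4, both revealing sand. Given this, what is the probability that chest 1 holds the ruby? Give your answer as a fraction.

Consider each possible location of the ruby in turn.
If it is in chest 1 (prior 1/4): the guide has no choice, probability 1; weight (1/4)·1 = 1/4.
If it is in either of chests 2 and 4 (prior 1/4 each): that chest was opened and seen not to hold the prize — ruled out; weight (1/4)·0 = 0 each.
If it is in chest 3 (prior 1/4): the guide has 3 equally likely choices, so probability 1/3; weight (1/4)·(1/3) = 1/12.
The weights sum to 1/3.
So P(the ruby in chest 1 | the guide opened chest 2 and chest 4) = (1/4) / (1/3) = 3/4.

3/4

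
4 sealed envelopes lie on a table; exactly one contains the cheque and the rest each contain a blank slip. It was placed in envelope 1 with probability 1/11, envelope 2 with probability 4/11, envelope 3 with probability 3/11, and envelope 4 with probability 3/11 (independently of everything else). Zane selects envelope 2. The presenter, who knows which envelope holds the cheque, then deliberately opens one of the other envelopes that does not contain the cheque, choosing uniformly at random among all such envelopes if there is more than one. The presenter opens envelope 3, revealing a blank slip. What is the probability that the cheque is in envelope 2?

Condition on the true location of the cheque.
If it is in envelope 1 (prior 1/11): the presenter has 2 equally likely choices, so probability 1/2; weight (1/11)·(1/2) = 1/22.
If it is in envelope 2 (prior 4/11): the presenter has 3 equally likely choices, so probability 1/3; weight (4/11)·(1/3) = 4/33.
If it is in envelope 3 (prior 3/11): the presenter opened envelope 3, so this case is ruled out; weight (3/11)·0 = 0.
If it is in envelope 4 (prior 3/11): the presenter has 2 equally likely choices, so probability 1/2; weight (3/11)·(1/2) = 3/22.
The weights sum to 10/33.
So P(the cheque in envelope 2 | the presenter opened envelope 3) = (4/33) / (10/33) = 2/5.

2/5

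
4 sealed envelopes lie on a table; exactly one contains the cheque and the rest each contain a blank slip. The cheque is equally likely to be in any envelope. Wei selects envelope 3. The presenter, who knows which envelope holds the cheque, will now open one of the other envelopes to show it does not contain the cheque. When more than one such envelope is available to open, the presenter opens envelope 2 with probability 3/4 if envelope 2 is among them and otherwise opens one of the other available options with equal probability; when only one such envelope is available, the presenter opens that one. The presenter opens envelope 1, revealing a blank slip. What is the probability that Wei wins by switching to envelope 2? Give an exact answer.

Condition on the true location of the cheque.
If it is in envelope 1 (prior 1/4): the presenter opened envelope 1, so this case is ruled out; weight (1/4)·0 = 0.
If it is in envelope 2 (prior 1/4): envelope 2 holds the prize so is unavailable; the presenter chooses uniformly among the 2 others, probability 1/2; weight (1/4)·(1/2) = 1/8.
If it is in envelope 3 (prior 1/4): envelope 2 is available but not opened; envelope 1 gets probability (1 − 3/4)/2 = 1/8; weight (1/4)·(1/8) = 1/32.
If it is in envelope 4 (prior 1/4): envelope 2 is available but not opened, probability 1/4; weight (1/4)·(1/4) = 1/16.
The weights sum to 7/32.
So P(the cheque in envelope 2 | the presenter opened envelope 1) = (1/8) / (7/32) = 4/7.

4/7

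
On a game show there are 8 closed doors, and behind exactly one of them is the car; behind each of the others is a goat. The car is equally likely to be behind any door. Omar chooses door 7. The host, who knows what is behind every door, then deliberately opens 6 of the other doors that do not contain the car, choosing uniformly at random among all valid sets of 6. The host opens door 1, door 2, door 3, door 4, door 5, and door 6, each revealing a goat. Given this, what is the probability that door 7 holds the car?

1/8

Apply Bayes' rule, conditioning on where the car actually is.
If it is behind any of doors 1, 2, 3, 4, 5, and 6 (prior 1/8 each): that door was opened and seen not to hold the prize — ruled out; weight (1/8)·0 = 0 each.
If it is behind door 7 (prior 1/8): the host has 7 equally likely choices, so probability 1/7; weight (1/8)·(1/7) = 1/56.
If it is behind door 8 (prior 1/8): the host has no choice, probability 1; weight (1/8)·1 = 1/8.
The weights sum to 1/7.
So P(the car behind door 7 | the host opened door 1, door 2, door 3, door 4, door 5, and door 6) = (1/56) / (1/7) = 1/8.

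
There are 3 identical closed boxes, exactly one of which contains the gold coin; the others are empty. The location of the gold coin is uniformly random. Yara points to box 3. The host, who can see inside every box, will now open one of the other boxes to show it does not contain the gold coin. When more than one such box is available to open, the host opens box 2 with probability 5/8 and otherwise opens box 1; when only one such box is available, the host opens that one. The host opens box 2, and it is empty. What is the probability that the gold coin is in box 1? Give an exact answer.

Condition on the true location of the gold coin.
If it is in box 1 (prior 1/3): only box 2 is available, probability 1; weight (1/3)·1 = 1/3.
If it is in box 2 (prior 1/3): the host opened box 2, so this case is ruled out; weight (1/3)·0 = 0.
If it is in box 3 (prior 1/3): box 2 is available, opened with probability 5/8; weight (1/3)·(5/8) = 5/24.
The weights sum to 13/24.
So P(the gold coin in box 1 | the host opened box 2) = (1/3) / (13/24) = 8/13.

8/13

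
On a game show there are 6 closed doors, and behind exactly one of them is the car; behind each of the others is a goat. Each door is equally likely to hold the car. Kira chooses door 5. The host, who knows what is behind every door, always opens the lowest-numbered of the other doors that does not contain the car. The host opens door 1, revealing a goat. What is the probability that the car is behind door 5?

Condition on the true location of the car.
If it is behind door 1 (prior 1/6): the host opened door 1, so this case is ruled out; weight (1/6)·0 = 0.
If it is behind any of doors 2, 3, 4, 5, and 6 (prior 1/6 each): door 1 is the lowest-numbered option available, probability 1; weight (1/6)·1 = 1/6 each.
The weights sum to 5/6.
So P(the car behind door 5 | the host opened door 1) = (1/6) / (5/6) = 1/5.

1/5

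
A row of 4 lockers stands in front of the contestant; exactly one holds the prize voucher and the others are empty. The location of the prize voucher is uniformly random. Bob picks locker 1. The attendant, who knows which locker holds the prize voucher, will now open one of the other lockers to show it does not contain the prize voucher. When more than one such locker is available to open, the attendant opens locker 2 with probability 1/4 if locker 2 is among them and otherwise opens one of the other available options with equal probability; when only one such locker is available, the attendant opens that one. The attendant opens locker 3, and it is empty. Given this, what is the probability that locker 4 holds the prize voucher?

Consider each possible location of the prize voucher in turn.
If it is in locker 1 (prior 1/4): locker 2 is available but not opened; locker 3 gets probability (1 − 1/4)/2 = 3/8; weight (1/4)·(3/8) = 3/32.
If it is in locker 2 (prior 1/4): locker 2 holds the prize so is unavailable; the attendant chooses uniformly among the 2 others, probability 1/2; weight (1/4)·(1/2) = 1/8.
If it is in locker 3 (prior 1/4): the attendant opened locker 3, so this case is ruled out; weight (1/4)·0 = 0.
If it is in locker 4 (prior 1/4): locker 2 is available but not opened, probability 3/4; weight (1/4)·(3/4) = 3/16.
The weights sum to 13/32.
So P(the prize voucher in locker 4 | the attendant opened locker 3) = (3/16) / (13/32) = 6/13.

6/13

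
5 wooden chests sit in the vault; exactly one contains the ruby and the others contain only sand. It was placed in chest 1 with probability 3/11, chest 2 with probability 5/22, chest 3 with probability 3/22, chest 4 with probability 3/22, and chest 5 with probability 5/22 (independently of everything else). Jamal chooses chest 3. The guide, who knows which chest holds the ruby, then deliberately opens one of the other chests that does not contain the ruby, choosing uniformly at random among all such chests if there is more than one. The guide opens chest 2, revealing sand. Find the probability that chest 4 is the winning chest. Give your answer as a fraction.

12/65

Condition on the true location of the ruby.
If it is in chest 1 (prior 3/11): the guide has 3 equally likely choices, so probability 1/3; weight (3/11)·(1/3) = 1/11.
If it is in chest 2 (prior 5/22): the guide opened chest 2, so this case is ruled out; weight (5/22)·0 = 0.
If it is in chest 3 (prior 3/22): the guide has 4 equally likely choices, so probability 1/4; weight (3/22)·(1/4) = 3/88.
If it is in chest 4 (prior 3/22): the guide has 3 equally likely choices, so probability 1/3; weight (3/22)·(1/3) = 1/22.
If it is in chest 5 (prior 5/22): the guide has 3 equally likely choices, so probability 1/3; weight (5/22)·(1/3) = 5/66.
The weights sum to 65/264.
So P(the ruby in chest 4 | the guide opened chest 2) = (1/22) / (65/264) = 12/65.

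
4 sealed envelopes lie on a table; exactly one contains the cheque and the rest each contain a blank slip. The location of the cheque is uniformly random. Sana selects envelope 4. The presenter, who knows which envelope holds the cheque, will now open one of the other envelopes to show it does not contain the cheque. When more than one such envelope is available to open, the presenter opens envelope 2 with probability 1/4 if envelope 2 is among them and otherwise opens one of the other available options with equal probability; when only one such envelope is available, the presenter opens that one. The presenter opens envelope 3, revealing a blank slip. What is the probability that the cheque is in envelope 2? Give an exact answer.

4/13

Consider each possible location of the cheque in turn.
If it is in envelope 1 (prior 1/4): envelope 2 is available but not opened, probability 3/4; weight (1/4)·(3/4) = 3/16.
If it is in envelope 2 (prior 1/4): envelope 2 holds the prize so is unavailable; the presenter chooses uniformly among the 2 others, probability 1/2; weight (1/4)·(1/2) = 1/8.
If it is in envelope 3 (prior 1/4): the presenter opened envelope 3, so this case is ruled out; weight (1/4)·0 = 0.
If it is in envelope 4 (prior 1/4): envelope 2 is available but not opened; envelope 3 gets probability (1 − 1/4)/2 = 3/8; weight (1/4)·(3/8) = 3/32.
The weights sum to 13/32.
So P(the cheque in envelope 2 | the presenter opened envelope 3) = (1/8) / (13/32) = 4/13.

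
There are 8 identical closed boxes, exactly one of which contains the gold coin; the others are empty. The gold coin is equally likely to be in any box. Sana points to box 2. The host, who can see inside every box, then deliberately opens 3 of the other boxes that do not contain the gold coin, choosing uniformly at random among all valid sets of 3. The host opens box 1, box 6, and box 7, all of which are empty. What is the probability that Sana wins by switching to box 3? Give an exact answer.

7/32

Consider each possible location of the gold coin in turn.
If it is in any of boxes 1, 6, and 7 (prior 1/8 each): that box was opened and seen not to hold the prize — ruled out; weight (1/8)·0 = 0 each.
If it is in box 2 (prior 1/8): the host has 35 equally likely choices, so probability 1/35; weight (1/8)·(1/35) = 1/280.
If it is in any of boxes 3, 4, 5, and 8 (prior 1/8 each): the host has 20 equally likely choices, so probability 1/20; weight (1/8)·(1/20) = 1/160 each.
The weights sum to 1/35.
So P(the gold coin in box 3 | the host opened box 1, box 6, and box 7) = (1/160) / (1/35) = 7/32.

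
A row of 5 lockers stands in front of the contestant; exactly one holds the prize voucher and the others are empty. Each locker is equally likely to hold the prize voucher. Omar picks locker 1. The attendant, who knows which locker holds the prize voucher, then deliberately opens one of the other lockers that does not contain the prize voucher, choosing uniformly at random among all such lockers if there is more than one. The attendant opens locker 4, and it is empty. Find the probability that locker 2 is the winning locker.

4/15

Condition on the true location of the prize voucher.
If it is in locker 1 (prior 1/5): the attendant has 4 equally likely choices, so probability 1/4; weight (1/5)·(1/4) = 1/20.
If it is in any of lockers 2, 3, and 5 (prior 1/5 each): the attendant has 3 equally likely choices, so probability 1/3; weight (1/5)·(1/3) = 1/15 each.
If it is in locker 4 (prior 1/5): the attendant opened locker 4, so this case is ruled out; weight (1/5)·0 = 0.
The weights sum to 1/4.
So P(the prize voucher in locker 2 | the attendant opened locker 4) = (1/15) / (1/4) = 4/15.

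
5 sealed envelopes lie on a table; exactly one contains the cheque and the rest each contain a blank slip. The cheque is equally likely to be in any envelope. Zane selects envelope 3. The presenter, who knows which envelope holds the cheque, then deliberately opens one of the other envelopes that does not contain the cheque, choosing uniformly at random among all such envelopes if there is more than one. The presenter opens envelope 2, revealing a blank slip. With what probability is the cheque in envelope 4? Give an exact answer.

Apply Bayes' rule, conditioning on where the cheque actually is.
If it is in any of envelopes 1, 4, and 5 (prior 1/5 each): the presenter has 3 equally likely choices, so probability 1/3; weight (1/5)·(1/3) = 1/15 each.
If it is in envelope 2 (prior 1/5): the presenter opened envelope 2, so this case is ruled out; weight (1/5)·0 = 0.
If it is in envelope 3 (prior 1/5): the presenter has 4 equally likely choices, so probability 1/4; weight (1/5)·(1/4) = 1/20.
The weights sum to 1/4.
So P(the cheque in envelope 4 | the presenter opened envelope 2) = (1/15) / (1/4) = 4/15.

4/15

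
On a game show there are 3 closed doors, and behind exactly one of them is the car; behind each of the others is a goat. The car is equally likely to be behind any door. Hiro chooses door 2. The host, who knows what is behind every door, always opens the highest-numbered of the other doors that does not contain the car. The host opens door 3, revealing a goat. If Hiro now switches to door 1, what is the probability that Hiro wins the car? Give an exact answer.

1/2

Apply Bayes' rule, conditioning on where the car actually is.
If it is behind either of doors 1 and 2 (prior 1/3 each): door 3 is the highest-numbered option available, probability 1; weight (1/3)·1 = 1/3 each.
If it is behind door 3 (prior 1/3): the host opened door 3, so this case is ruled out; weight (1/3)·0 = 0.
The weights sum to 2/3.
So P(the car behind door 1 | the host opened door 3) = (1/3) / (2/3) = 1/2.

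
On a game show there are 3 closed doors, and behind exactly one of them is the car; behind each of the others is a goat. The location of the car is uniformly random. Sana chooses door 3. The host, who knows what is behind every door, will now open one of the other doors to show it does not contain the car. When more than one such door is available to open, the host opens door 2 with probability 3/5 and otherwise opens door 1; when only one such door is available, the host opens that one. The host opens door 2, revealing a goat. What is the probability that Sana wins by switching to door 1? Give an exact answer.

5/8

Apply Bayes' rule, conditioning on where the car actually is.
If it is behind door 1 (prior 1/3): only door 2 is available, probability 1; weight (1/3)·1 = 1/3.
If it is behind door 2 (prior 1/3): the host opened door 2, so this case is ruled out; weight (1/3)·0 = 0.
If it is behind door 3 (prior 1/3): door 2 is available, opened with probability 3/5; weight (1/3)·(3/5) = 1/5.
The weights sum to 8/15.
So P(the car behind door 1 | the host opened door 2) = (1/3) / (8/15) = 5/8.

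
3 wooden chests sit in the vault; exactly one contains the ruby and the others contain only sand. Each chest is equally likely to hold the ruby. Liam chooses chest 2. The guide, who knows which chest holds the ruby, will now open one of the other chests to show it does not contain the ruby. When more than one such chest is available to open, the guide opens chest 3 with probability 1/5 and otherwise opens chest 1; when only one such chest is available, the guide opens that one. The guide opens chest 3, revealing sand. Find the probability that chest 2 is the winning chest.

Consider each possible location of the ruby in turn.
If it is in chest 1 (prior 1/3): only chest 3 is available, probability 1; weight (1/3)·1 = 1/3.
If it is in chest 2 (prior 1/3): chest 3 is available, opened with probability 1/5; weight (1/3)·(1/5) = 1/15.
If it is in chest 3 (prior 1/3): the guide opened chest 3, so this case is ruled out; weight (1/3)·0 = 0.
The weights sum to 2/5.
So P(the ruby in chest 2 | the guide opened chest 3) = (1/15) / (2/5) = 1/6.

1/6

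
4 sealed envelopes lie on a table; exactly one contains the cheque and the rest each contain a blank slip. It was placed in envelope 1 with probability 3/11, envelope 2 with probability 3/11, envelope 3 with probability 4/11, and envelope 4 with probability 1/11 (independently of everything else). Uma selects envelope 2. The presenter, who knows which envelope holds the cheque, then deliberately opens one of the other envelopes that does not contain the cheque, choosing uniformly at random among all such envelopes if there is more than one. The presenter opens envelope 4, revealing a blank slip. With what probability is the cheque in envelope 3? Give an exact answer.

4/9

Condition on the true location of the cheque.
If it is in envelope 1 (prior 3/11): the presenter has 2 equally likely choices, so probability 1/2; weight (3/11)·(1/2) = 3/22.
If it is in envelope 2 (prior 3/11): the presenter has 3 equally likely choices, so probability 1/3; weight (3/11)·(1/3) = 1/11.
If it is in envelope 3 (prior 4/11): the presenter has 2 equally likely choices, so probability 1/2; weight (4/11)·(1/2) = 2/11.
If it is in envelope 4 (prior 1/11): the presenter opened envelope 4, so this case is ruled out; weight (1/11)·0 = 0.
The weights sum to 9/22.
So P(the cheque in envelope 3 | the presenter opened envelope 4) = (2/11) / (9/22) = 4/9.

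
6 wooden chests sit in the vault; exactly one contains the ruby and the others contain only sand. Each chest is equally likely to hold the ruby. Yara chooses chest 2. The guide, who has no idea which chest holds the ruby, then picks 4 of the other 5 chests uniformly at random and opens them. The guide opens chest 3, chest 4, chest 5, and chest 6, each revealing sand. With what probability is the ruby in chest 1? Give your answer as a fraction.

1/2

Apply Bayes' rule, conditioning on where the ruby actually is.
If it is in either of chests 1 and 2 (prior 1/6 each): the guide picks exactly this set with probability 1/5 regardless, and none is the prize; weight (1/6)·(1/5) = 1/30 each.
If it is in any of chests 3, 4, 5, and 6 (prior 1/6 each): that chest was opened and seen not to hold the prize — ruled out; weight (1/6)·0 = 0 each.
The weights sum to 1/15.
So P(the ruby in chest 1 | the guide opened chest 3, chest 4, chest 5, and chest 6) = (1/30) / (1/15) = 1/2.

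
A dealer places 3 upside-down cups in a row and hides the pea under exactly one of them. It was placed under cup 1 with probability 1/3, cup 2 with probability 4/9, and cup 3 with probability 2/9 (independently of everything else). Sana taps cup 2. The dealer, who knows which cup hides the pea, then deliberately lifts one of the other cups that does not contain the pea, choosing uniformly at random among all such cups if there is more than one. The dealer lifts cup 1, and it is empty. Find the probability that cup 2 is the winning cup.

Condition on the true location of the pea.
If it is under cup 1 (prior 1/3): the dealer opened cup 1, so this case is ruled out; weight (1/3)·0 = 0.
If it is under cup 2 (prior 4/9): the dealer has 2 equally likely choices, so probability 1/2; weight (4/9)·(1/2) = 2/9.
If it is under cup 3 (prior 2/9): the dealer has no choice, probability 1; weight (2/9)·1 = 2/9.
The weights sum to 4/9.
So P(the pea under cup 2 | the dealer opened cup 1) = (2/9) / (4/9) = 1/2.

1/2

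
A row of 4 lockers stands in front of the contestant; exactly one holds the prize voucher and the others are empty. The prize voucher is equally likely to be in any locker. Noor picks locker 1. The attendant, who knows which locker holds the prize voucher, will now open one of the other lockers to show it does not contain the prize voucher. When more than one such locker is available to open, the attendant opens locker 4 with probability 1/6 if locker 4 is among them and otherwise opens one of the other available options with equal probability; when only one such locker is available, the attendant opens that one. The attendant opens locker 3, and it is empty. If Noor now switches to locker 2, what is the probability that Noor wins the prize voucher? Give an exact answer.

10/21

Consider each possible location of the prize voucher in turn.
If it is in locker 1 (prior 1/4): locker 4 is available but not opened; locker 3 gets probability (1 − 1/6)/2 = 5/12; weight (1/4)·(5/12) = 5/48.
If it is in locker 2 (prior 1/4): locker 4 is available but not opened, probability 5/6; weight (1/4)·(5/6) = 5/24.
If it is in locker 3 (prior 1/4): the attendant opened locker 3, so this case is ruled out; weight (1/4)·0 = 0.
If it is in locker 4 (prior 1/4): locker 4 holds the prize so is unavailable; the attendant chooses uniformly among the 2 others, probability 1/2; weight (1/4)·(1/2) = 1/8.
The weights sum to 7/16.
So P(the prize voucher in locker 2 | the attendant opened locker 3) = (5/24) / (7/16) = 10/21.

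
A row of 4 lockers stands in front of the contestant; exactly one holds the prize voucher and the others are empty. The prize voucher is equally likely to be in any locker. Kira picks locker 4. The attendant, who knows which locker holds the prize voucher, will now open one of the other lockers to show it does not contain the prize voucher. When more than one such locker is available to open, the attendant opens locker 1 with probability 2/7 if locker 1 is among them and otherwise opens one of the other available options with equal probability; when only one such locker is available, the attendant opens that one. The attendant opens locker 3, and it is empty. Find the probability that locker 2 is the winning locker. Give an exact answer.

Condition on the true location of the prize voucher.
If it is in locker 1 (prior 1/4): locker 1 holds the prize so is unavailable; the attendant chooses uniformly among the 2 others, probability 1/2; weight (1/4)·(1/2) = 1/8.
If it is in locker 2 (prior 1/4): locker 1 is available but not opened, probability 5/7; weight (1/4)·(5/7) = 5/28.
If it is in locker 3 (prior 1/4): the attendant opened locker 3, so this case is ruled out; weight (1/4)·0 = 0.
If it is in locker 4 (prior 1/4): locker 1 is available but not opened; locker 3 gets probability (1 − 2/7)/2 = 5/14; weight (1/4)·(5/14) = 5/56.
The weights sum to 11/28.
So P(the prize voucher in locker 2 | the attendant opened locker 3) = (5/28) / (11/28) = 5/11.

5/11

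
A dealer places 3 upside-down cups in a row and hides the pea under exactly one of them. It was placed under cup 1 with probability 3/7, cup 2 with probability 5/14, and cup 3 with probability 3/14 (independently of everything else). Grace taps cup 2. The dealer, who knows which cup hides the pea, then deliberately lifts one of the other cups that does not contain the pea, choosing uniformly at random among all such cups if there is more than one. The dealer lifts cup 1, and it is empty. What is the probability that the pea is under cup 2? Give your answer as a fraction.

5/11

Apply Bayes' rule, conditioning on where the pea actually is.
If it is under cup 1 (prior 3/7): the dealer opened cup 1, so this case is ruled out; weight (3/7)·0 = 0.
If it is under cup 2 (prior 5/14): the dealer has 2 equally likely choices, so probability 1/2; weight (5/14)·(1/2) = 5/28.
If it is under cup 3 (prior 3/14): the dealer has no choice, probability 1; weight (3/14)·1 = 3/14.
The weights sum to 11/28.
So P(the pea under cup 2 | the dealer opened cup 1) = (5/28) / (11/28) = 5/11.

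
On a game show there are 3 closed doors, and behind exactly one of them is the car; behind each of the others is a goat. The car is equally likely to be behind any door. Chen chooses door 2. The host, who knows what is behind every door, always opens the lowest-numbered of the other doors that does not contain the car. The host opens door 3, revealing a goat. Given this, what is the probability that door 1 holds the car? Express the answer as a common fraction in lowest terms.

Consider each possible location of the car in turn.
If it is behind door 1 (prior 1/3): door 3 is the lowest-numbered option available, probability 1; weight (1/3)·1 = 1/3.
If it is behind door 2 (prior 1/3): the host would have opened door 1 instead, probability 0; weight (1/3)·0 = 0.
If it is behind door 3 (prior 1/3): the host opened door 3, so this case is ruled out; weight (1/3)·0 = 0.
The weights sum to 1/3.
So P(the car behind door 1 | the host opened door 3) = (1/3) / (1/3) = 1.

1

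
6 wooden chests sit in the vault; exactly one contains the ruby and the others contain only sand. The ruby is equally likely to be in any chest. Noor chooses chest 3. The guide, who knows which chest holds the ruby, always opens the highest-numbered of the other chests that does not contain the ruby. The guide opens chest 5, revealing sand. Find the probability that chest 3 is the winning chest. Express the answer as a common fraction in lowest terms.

0

Apply Bayes' rule, conditioning on where the ruby actually is.
If it is in any of chests 1, 2, 3, and 4 (prior 1/6 each): the guide would have opened chest 6 instead, probability 0; weight (1/6)·0 = 0 each.
If it is in chest 5 (prior 1/6): the guide opened chest 5, so this case is ruled out; weight (1/6)·0 = 0.
If it is in chest 6 (prior 1/6): chest 5 is the highest-numbered option available, probability 1; weight (1/6)·1 = 1/6.
The weights sum to 1/6.
So P(the ruby in chest 3 | the guide opened chest 5) = 0 / (1/6) = 0.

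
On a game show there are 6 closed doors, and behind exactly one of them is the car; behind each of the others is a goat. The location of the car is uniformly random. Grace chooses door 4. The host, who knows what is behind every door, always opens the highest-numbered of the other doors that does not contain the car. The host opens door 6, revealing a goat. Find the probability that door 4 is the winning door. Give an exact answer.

Consider each possible location of the car in turn.
If it is behind any of doors 1, 2, 3, 4, and 5 (prior 1/6 each): door 6 is the highest-numbered option available, probability 1; weight (1/6)·1 = 1/6 each.
If it is behind door 6 (prior 1/6): the host opened door 6, so this case is ruled out; weight (1/6)·0 = 0.
The weights sum to 5/6.
So P(the car behind door 4 | the host opened door 6) = (1/6) / (5/6) = 1/5.

1/5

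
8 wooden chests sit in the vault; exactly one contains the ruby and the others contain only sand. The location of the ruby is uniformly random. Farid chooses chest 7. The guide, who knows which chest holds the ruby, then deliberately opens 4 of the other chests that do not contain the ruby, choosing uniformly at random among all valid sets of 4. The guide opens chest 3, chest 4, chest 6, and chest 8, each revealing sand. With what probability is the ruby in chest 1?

Apply Bayes' rule, conditioning on where the ruby actually is.
If it is in any of chests 1, 2, and 5 (prior 1/8 each): the guide has 15 equally likely choices, so probability 1/15; weight (1/8)·(1/15) = 1/120 each.
If it is in any of chests 3, 4, 6, and 8 (prior 1/8 each): that chest was opened and seen not to hold the prize — ruled out; weight (1/8)·0 = 0 each.
If it is in chest 7 (prior 1/8): the guide has 35 equally likely choices, so probability 1/35; weight (1/8)·(1/35) = 1/280.
The weights sum to 1/35.
So P(the ruby in chest 1 | the guide opened chest 3, chest 4, chest 6, and chest 8) = (1/120) / (1/35) = 7/24.

7/24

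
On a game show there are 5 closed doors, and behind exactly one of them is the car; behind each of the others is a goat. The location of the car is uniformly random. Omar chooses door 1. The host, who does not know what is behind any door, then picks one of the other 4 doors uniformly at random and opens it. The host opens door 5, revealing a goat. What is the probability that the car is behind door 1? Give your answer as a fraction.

Because the host chose which door to open without knowing where the car is, the choice is independent of the prize location. Learning that door 5 does not hold the car simply rules out that one location and leaves the remaining 4 doors still equally likely by symmetry.
So P(the car behind door 1) = 1/4.

1/4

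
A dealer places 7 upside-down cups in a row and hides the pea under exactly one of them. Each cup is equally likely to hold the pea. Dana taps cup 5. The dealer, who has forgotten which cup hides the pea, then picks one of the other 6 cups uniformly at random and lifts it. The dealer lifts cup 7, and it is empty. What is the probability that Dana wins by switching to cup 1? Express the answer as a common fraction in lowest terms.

Apply Bayes' rule, conditioning on where the pea actually is.
If it is under any of cups 1, 2, 3, 4, 5, and 6 (prior 1/7 each): the dealer picks cup 7 with probability 1/6 regardless, and it is not the prize; weight (1/7)·(1/6) = 1/42 each.
If it is under cup 7 (prior 1/7): the dealer opened cup 7, so this case is ruled out; weight (1/7)·0 = 0.
The weights sum to 1/7.
So P(the pea under cup 1 | the dealer opened cup 7) = (1/42) / (1/7) = 1/6.

1/6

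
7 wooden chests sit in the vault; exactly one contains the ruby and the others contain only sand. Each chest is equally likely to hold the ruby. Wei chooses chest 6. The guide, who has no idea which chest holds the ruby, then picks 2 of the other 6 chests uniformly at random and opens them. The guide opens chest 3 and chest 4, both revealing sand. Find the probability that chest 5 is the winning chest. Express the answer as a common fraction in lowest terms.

1/5

Apply Bayes' rule, conditioning on where the ruby actually is.
If it is in any of chests 1, 2, 5, 6, and 7 (prior 1/7 each): the guide picks exactly this set with probability 1/15 regardless, and none is the prize; weight (1/7)·(1/15) = 1/105 each.
If it is in either of chests 3 and 4 (prior 1/7 each): that chest was opened and seen not to hold the prize — ruled out; weight (1/7)·0 = 0 each.
The weights sum to 1/21.
So P(the ruby in chest 5 | the guide opened chest 3 and chest 4) = (1/105) / (1/21) = 1/5.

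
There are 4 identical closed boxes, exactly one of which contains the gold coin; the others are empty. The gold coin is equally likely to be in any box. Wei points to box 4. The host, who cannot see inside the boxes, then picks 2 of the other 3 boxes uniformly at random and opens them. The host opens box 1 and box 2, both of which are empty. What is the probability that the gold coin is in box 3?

Because the host chose which boxes to open without knowing where the gold coin is, the choice is independent of the prize location. Learning that none of the 2 opened boxes holds the gold coin simply rules out those 2 locations and leaves the remaining 2 boxes still equally likely by symmetry.
So P(the gold coin in box 3) = 1/2.

1/2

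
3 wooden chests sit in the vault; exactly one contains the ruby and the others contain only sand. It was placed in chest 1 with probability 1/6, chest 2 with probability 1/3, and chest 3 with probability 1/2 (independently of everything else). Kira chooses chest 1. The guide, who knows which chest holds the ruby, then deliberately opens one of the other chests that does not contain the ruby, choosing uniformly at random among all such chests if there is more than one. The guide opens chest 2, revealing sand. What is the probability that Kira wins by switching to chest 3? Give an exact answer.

6/7

Condition on the true location of the ruby.
If it is in chest 1 (prior 1/6): the guide has 2 equally likely choices, so probability 1/2; weight (1/6)·(1/2) = 1/12.
If it is in chest 2 (prior 1/3): the guide opened chest 2, so this case is ruled out; weight (1/3)·0 = 0.
If it is in chest 3 (prior 1/2): the guide has no choice, probability 1; weight (1/2)·1 = 1/2.
The weights sum to 7/12.
So P(the ruby in chest 3 | the guide opened chest 2) = (1/2) / (7/12) = 6/7.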